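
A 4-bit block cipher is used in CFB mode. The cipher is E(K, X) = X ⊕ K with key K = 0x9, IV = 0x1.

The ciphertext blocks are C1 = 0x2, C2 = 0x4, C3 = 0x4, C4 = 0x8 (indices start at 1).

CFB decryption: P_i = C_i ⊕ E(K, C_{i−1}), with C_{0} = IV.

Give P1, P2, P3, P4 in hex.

P1: E(K, 0x1) = 0x8; 0x2 ⊕ 0x8 = 0xA.
P2: E(K, 0x2) = 0xB; 0x4 ⊕ 0xB = 0xF.
P3: E(K, 0x4) = 0xD; 0x4 ⊕ 0xD = 0x9.
P4: E(K, 0x4) = 0xD; 0x8 ⊕ 0xD = 0x5.

P1 = 0xA, P2 = 0xF, P3 = 0x9, P4 = 0x5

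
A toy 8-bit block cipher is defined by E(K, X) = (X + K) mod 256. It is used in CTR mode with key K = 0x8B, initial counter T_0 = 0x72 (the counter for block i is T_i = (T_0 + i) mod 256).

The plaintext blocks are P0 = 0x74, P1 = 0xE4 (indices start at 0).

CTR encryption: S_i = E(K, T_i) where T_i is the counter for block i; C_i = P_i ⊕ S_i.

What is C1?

C1 = 0x1A

C0: T = 0x72, S = E(K, T) = 0xFD; 0x74 ⊕ 0xFD = 0x89.
C1: T = 0x73, S = E(K, T) = 0xFE; 0xE4 ⊕ 0xFE = 0x1A.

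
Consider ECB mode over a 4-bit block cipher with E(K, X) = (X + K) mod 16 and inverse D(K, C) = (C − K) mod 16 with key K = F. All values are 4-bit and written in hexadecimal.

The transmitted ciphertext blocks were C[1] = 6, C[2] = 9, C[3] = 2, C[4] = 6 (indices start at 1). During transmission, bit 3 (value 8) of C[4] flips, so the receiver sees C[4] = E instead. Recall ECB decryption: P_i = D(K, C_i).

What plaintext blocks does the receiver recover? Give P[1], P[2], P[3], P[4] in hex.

Only C[4] changed, to E. In ECB, a change in C_i affects only P_i. Decrypting the received ciphertext:
P[1]: D(K, 6) = 7.
P[2]: D(K, 9) = A.
P[3]: D(K, 2) = 3.
P[4]: D(K, E) = F.
Blocks that differ from the original plaintext: P[4].

P[1] = 7, P[2] = A, P[3] = 3, P[4] = F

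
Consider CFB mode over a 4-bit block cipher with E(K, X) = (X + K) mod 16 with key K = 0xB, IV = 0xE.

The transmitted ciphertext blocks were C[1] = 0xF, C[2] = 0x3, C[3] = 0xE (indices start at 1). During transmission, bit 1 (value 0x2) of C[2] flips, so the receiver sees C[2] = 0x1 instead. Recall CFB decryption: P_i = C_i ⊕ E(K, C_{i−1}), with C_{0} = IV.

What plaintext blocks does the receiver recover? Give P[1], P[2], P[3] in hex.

P[1] = 0x6, P[2] = 0xB, P[3] = 0x2

Only C[2] changed, to 0x1. In CFB, a change in C_i flips the same bit in P_i and garbles P_{i+1}. Decrypting the received ciphertext:
P[1]: E(K, 0xE) = 0x9; 0xF ⊕ 0x9 = 0x6.
P[2]: E(K, 0xF) = 0xA; 0x1 ⊕ 0xA = 0xB.
P[3]: E(K, 0x1) = 0xC; 0xE ⊕ 0xC = 0x2.
Blocks that differ from the original plaintext: P[2], P[3].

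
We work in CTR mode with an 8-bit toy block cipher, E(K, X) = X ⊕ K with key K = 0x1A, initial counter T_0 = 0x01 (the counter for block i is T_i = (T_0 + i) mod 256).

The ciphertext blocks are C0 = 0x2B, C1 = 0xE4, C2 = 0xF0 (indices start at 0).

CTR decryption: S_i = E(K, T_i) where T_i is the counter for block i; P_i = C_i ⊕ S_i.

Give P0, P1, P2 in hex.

P0: T = 0x01, S = E(K, T) = 0x1B; 0x2B ⊕ 0x1B = 0x30.
P1: T = 0x02, S = E(K, T) = 0x18; 0xE4 ⊕ 0x18 = 0xFC.
P2: T = 0x03, S = E(K, T) = 0x19; 0xF0 ⊕ 0x19 = 0xE9.

P0 = 0x30, P1 = 0xFC, P2 = 0xE9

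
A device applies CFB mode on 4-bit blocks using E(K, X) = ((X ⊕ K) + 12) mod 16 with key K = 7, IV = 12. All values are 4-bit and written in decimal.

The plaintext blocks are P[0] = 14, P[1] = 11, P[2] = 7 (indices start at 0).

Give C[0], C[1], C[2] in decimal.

CFB encryption: C_i = P_i ⊕ E(K, C_{i−1}), with C_{−1} = IV.
C[0]: E(K, 12) = 7; 14 ⊕ 7 = 9.
C[1]: E(K, 9) = 10; 11 ⊕ 10 = 1.
C[2]: E(K, 1) = 2; 7 ⊕ 2 = 5.

C[0] = 9, C[1] = 1, C[2] = 5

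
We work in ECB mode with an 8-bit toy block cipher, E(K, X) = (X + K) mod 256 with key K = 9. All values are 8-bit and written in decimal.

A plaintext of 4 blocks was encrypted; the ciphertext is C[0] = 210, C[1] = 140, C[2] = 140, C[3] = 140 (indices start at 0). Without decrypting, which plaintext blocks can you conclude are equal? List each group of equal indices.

ECB encrypts each block independently with the same key, so equal ciphertext blocks imply equal plaintext blocks.
C[1] = C[2] = C[3] = 140, so P[1] = P[2] = P[3].

P[1] = P[2] = P[3]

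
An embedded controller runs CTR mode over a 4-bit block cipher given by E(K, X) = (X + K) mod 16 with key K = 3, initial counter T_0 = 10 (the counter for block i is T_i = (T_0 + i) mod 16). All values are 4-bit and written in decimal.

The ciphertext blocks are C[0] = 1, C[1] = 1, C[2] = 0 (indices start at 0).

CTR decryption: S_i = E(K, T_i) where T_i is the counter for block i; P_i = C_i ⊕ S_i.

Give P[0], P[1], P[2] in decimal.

P[0]: T = 10, S = E(K, T) = 13; 1 ⊕ 13 = 12.
P[1]: T = 11, S = E(K, T) = 14; 1 ⊕ 14 = 15.
P[2]: T = 12, S = E(K, T) = 15; 0 ⊕ 15 = 15.

P[0] = 12, P[1] = 15, P[2] = 15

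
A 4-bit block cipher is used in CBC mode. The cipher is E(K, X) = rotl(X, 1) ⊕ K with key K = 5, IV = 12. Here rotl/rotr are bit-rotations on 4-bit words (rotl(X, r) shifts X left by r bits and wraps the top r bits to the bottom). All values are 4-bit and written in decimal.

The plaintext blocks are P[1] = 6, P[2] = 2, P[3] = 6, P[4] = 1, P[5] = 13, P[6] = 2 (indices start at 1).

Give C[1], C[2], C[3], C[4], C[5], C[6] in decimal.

CBC encryption: C_i = E(K, P_i ⊕ C_{i−1}), with C_{0} = IV.
C[1]: P[1] ⊕ 12 = 10; E(K, 10) = 0.
C[2]: P[2] ⊕ 0 = 2; E(K, 2) = 1.
C[3]: P[3] ⊕ 1 = 7; E(K, 7) = 11.
C[4]: P[4] ⊕ 11 = 10; E(K, 10) = 0.
C[5]: P[5] ⊕ 0 = 13; E(K, 13) = 14.
C[6]: P[6] ⊕ 14 = 12; E(K, 12) = 12.

C[1] = 0, C[2] = 1, C[3] = 11, C[4] = 0, C[5] = 14, C[6] = 12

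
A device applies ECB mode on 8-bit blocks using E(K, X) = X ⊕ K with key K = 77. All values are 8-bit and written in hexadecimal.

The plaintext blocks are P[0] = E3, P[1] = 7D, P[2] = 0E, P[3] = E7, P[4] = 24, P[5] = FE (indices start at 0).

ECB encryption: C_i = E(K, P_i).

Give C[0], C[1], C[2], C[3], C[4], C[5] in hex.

C[0]: E(K, E3) = 94.
C[1]: E(K, 7D) = 0A.
C[2]: E(K, 0E) = 79.
C[3]: E(K, E7) = 90.
C[4]: E(K, 24) = 53.
C[5]: E(K, FE) = 89.

C[0] = 94, C[1] = 0A, C[2] = 79, C[3] = 90, C[4] = 53, C[5] = 89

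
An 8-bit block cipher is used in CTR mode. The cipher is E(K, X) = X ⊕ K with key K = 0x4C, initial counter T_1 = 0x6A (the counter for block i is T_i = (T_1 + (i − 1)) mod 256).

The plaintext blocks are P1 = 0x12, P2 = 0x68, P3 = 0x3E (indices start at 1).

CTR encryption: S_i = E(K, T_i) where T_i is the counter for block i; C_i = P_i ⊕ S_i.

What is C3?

C3 = 0x1E

C1: T = 0x6A, S = E(K, T) = 0x26; 0x12 ⊕ 0x26 = 0x34.
C2: T = 0x6B, S = E(K, T) = 0x27; 0x68 ⊕ 0x27 = 0x4F.
C3: T = 0x6C, S = E(K, T) = 0x20; 0x3E ⊕ 0x20 = 0x1E.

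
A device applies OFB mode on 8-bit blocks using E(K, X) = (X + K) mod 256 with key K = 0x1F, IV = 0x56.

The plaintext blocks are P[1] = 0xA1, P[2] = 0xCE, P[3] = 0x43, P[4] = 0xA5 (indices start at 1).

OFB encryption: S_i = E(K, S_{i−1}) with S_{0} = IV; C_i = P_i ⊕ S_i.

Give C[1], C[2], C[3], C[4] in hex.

C[1] = 0xD4, C[2] = 0x5A, C[3] = 0xF0, C[4] = 0x77

C[1]: S = E(K, 0x56) = 0x75; 0xA1 ⊕ 0x75 = 0xD4.
C[2]: S = E(K, 0x75) = 0x94; 0xCE ⊕ 0x94 = 0x5A.
C[3]: S = E(K, 0x94) = 0xB3; 0x43 ⊕ 0xB3 = 0xF0.
C[4]: S = E(K, 0xB3) = 0xD2; 0xA5 ⊕ 0xD2 = 0x77.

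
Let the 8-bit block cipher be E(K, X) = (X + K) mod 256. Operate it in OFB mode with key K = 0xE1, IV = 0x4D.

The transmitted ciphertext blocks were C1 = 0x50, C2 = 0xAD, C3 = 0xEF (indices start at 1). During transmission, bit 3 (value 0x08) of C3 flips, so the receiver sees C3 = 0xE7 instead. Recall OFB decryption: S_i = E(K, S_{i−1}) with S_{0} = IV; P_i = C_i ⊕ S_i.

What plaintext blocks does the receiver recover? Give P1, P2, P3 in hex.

P1 = 0x7E, P2 = 0xA2, P3 = 0x17

Only C3 changed, to 0xE7. In OFB, a change in C_i flips the same bit in P_i only; the keystream is unaffected. Decrypting the received ciphertext:
P1: S = E(K, 0x4D) = 0x2E; 0x50 ⊕ 0x2E = 0x7E.
P2: S = E(K, 0x2E) = 0x0F; 0xAD ⊕ 0x0F = 0xA2.
P3: S = E(K, 0x0F) = 0xF0; 0xE7 ⊕ 0xF0 = 0x17.
Blocks that differ from the original plaintext: P3.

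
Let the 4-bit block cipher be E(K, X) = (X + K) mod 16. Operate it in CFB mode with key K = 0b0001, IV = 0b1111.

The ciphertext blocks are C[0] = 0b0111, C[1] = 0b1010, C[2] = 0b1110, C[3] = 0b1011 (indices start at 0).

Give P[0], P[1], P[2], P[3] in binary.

CFB decryption: P_i = C_i ⊕ E(K, C_{i−1}), with C_{−1} = IV.
P[0]: E(K, 0b1111) = 0b0000; 0b0111 ⊕ 0b0000 = 0b0111.
P[1]: E(K, 0b0111) = 0b1000; 0b1010 ⊕ 0b1000 = 0b0010.
P[2]: E(K, 0b1010) = 0b1011; 0b1110 ⊕ 0b1011 = 0b0101.
P[3]: E(K, 0b1110) = 0b1111; 0b1011 ⊕ 0b1111 = 0b0100.

P[0] = 0b0111, P[1] = 0b0010, P[2] = 0b0101, P[3] = 0b0100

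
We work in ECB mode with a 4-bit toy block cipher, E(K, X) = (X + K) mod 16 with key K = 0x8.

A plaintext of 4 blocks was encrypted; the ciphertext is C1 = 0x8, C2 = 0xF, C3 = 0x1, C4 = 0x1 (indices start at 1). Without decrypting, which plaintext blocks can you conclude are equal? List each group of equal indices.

ECB encrypts each block independently with the same key, so equal ciphertext blocks imply equal plaintext blocks.
C3 = C4 = 0x1, so P3 = P4.

P3 = P4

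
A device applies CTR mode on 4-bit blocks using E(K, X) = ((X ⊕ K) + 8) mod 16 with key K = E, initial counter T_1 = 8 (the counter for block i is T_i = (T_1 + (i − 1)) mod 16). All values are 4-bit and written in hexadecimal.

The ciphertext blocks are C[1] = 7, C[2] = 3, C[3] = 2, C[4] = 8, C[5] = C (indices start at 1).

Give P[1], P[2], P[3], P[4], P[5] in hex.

P[1] = 9, P[2] = C, P[3] = E, P[4] = 5, P[5] = 6

CTR decryption: S_i = E(K, T_i) where T_i is the counter for block i; P_i = C_i ⊕ S_i.
P[1]: T = 8, S = E(K, T) = E; 7 ⊕ E = 9.
P[2]: T = 9, S = E(K, T) = F; 3 ⊕ F = C.
P[3]: T = A, S = E(K, T) = C; 2 ⊕ C = E.
P[4]: T = B, S = E(K, T) = D; 8 ⊕ D = 5.
P[5]: T = C, S = E(K, T) = A; C ⊕ A = 6.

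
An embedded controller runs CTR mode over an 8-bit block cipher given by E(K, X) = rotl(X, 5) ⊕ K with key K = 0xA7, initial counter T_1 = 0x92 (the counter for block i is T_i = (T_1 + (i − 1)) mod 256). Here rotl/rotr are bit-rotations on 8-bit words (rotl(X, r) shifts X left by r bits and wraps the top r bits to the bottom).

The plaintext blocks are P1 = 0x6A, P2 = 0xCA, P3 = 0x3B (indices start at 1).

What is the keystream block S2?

0xD5

CTR encryption: S_i = E(K, T_i) where T_i is the counter for block i; C_i = P_i ⊕ S_i.
C1: T = 0x92, S = E(K, T) = 0xF5; 0x6A ⊕ 0xF5 = 0x9F.
C2: T = 0x93, S = E(K, T) = 0xD5; 0xCA ⊕ 0xD5 = 0x1F.
So S2 = 0xD5.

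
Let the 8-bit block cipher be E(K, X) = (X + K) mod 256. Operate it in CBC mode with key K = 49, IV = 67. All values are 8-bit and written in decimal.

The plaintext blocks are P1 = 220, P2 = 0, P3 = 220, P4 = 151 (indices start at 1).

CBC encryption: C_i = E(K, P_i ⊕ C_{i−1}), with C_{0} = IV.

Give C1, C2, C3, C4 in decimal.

C1: P1 ⊕ 67 = 159; E(K, 159) = 208.
C2: P2 ⊕ 208 = 208; E(K, 208) = 1.
C3: P3 ⊕ 1 = 221; E(K, 221) = 14.
C4: P4 ⊕ 14 = 153; E(K, 153) = 202.

C1 = 208, C2 = 1, C3 = 14, C4 = 202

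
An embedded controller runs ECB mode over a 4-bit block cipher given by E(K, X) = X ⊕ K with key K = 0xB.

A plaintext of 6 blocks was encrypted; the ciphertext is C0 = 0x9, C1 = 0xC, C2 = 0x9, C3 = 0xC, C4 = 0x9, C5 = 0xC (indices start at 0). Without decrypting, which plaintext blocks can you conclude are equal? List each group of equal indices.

P0 = P2 = P4; P1 = P3 = P5

ECB encrypts each block independently with the same key, so equal ciphertext blocks imply equal plaintext blocks.
C0 = C2 = C4 = 0x9, so P0 = P2 = P4.
C1 = C3 = C5 = 0xC, so P1 = P3 = P5.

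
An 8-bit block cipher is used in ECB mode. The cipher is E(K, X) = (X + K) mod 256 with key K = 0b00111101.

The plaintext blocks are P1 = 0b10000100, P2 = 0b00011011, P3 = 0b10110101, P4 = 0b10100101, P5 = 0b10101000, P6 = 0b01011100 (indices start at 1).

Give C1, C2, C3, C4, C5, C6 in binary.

C1 = 0b11000001, C2 = 0b01011000, C3 = 0b11110010, C4 = 0b11100010, C5 = 0b11100101, C6 = 0b10011001

ECB encryption: C_i = E(K, P_i).
C1: E(K, 0b10000100) = 0b11000001.
C2: E(K, 0b00011011) = 0b01011000.
C3: E(K, 0b10110101) = 0b11110010.
C4: E(K, 0b10100101) = 0b11100010.
C5: E(K, 0b10101000) = 0b11100101.
C6: E(K, 0b01011100) = 0b10011001.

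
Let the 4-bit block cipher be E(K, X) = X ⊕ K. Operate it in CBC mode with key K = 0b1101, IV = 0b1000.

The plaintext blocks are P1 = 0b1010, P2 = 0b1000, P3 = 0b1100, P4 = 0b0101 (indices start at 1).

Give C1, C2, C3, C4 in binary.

C1 = 0b1111, C2 = 0b1010, C3 = 0b1011, C4 = 0b0011

CBC encryption: C_i = E(K, P_i ⊕ C_{i−1}), with C_{0} = IV.
C1: P1 ⊕ 0b1000 = 0b0010; E(K, 0b0010) = 0b1111.
C2: P2 ⊕ 0b1111 = 0b0111; E(K, 0b0111) = 0b1010.
C3: P3 ⊕ 0b1010 = 0b0110; E(K, 0b0110) = 0b1011.
C4: P4 ⊕ 0b1011 = 0b1110; E(K, 0b1110) = 0b0011.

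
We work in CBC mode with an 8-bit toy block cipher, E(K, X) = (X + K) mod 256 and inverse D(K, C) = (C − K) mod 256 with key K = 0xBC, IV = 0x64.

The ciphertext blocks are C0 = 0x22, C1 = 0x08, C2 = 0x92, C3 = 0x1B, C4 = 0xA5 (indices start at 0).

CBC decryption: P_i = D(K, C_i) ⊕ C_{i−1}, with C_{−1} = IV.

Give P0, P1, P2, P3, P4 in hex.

P0: D(K, 0x22) = 0x66; 0x66 ⊕ 0x64 = 0x02.
P1: D(K, 0x08) = 0x4C; 0x4C ⊕ 0x22 = 0x6E.
P2: D(K, 0x92) = 0xD6; 0xD6 ⊕ 0x08 = 0xDE.
P3: D(K, 0x1B) = 0x5F; 0x5F ⊕ 0x92 = 0xCD.
P4: D(K, 0xA5) = 0xE9; 0xE9 ⊕ 0x1B = 0xF2.

P0 = 0x02, P1 = 0x6E, P2 = 0xDE, P3 = 0xCD, P4 = 0xF2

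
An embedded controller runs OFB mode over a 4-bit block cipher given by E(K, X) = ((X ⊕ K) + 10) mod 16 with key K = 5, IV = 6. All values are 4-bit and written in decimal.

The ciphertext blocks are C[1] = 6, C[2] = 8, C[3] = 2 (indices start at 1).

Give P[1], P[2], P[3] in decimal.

P[1] = 11, P[2] = 10, P[3] = 3

OFB decryption: S_i = E(K, S_{i−1}) with S_{0} = IV; P_i = C_i ⊕ S_i.
P[1]: S = E(K, 6) = 13; 6 ⊕ 13 = 11.
P[2]: S = E(K, 13) = 2; 8 ⊕ 2 = 10.
P[3]: S = E(K, 2) = 1; 2 ⊕ 1 = 3.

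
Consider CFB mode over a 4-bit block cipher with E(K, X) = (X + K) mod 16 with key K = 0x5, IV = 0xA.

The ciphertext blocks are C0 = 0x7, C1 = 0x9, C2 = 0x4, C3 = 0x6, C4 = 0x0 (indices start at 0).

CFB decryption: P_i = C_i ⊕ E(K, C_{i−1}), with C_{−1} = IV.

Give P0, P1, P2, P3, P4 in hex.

P0: E(K, 0xA) = 0xF; 0x7 ⊕ 0xF = 0x8.
P1: E(K, 0x7) = 0xC; 0x9 ⊕ 0xC = 0x5.
P2: E(K, 0x9) = 0xE; 0x4 ⊕ 0xE = 0xA.
P3: E(K, 0x4) = 0x9; 0x6 ⊕ 0x9 = 0xF.
P4: E(K, 0x6) = 0xB; 0x0 ⊕ 0xB = 0xB.

P0 = 0x8, P1 = 0x5, P2 = 0xA, P3 = 0xF, P4 = 0xB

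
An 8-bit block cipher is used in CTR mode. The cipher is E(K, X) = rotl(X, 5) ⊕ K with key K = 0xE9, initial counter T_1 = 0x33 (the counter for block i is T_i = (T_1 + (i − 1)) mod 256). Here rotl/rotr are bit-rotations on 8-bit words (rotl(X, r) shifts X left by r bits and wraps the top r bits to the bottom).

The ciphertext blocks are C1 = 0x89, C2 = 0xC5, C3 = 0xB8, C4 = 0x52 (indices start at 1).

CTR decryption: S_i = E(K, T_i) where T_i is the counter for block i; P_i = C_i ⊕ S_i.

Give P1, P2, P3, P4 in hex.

P1 = 0x06, P2 = 0xAA, P3 = 0xF7, P4 = 0x7D

P1: T = 0x33, S = E(K, T) = 0x8F; 0x89 ⊕ 0x8F = 0x06.
P2: T = 0x34, S = E(K, T) = 0x6F; 0xC5 ⊕ 0x6F = 0xAA.
P3: T = 0x35, S = E(K, T) = 0x4F; 0xB8 ⊕ 0x4F = 0xF7.
P4: T = 0x36, S = E(K, T) = 0x2F; 0x52 ⊕ 0x2F = 0x7D.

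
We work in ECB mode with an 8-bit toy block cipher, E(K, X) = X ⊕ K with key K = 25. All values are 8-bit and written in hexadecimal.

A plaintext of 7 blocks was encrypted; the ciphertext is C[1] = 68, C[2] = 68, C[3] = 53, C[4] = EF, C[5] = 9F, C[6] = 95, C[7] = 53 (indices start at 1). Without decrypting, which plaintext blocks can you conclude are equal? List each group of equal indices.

ECB encrypts each block independently with the same key, so equal ciphertext blocks imply equal plaintext blocks.
C[1] = C[2] = 68, so P[1] = P[2].
C[3] = C[7] = 53, so P[3] = P[7].

P[1] = P[2]; P[3] = P[7]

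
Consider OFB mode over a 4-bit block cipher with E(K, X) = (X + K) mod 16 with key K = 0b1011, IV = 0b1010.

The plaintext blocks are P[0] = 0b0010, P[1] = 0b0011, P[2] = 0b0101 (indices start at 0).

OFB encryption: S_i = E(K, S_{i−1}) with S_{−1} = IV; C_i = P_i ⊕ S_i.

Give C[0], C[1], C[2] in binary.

C[0] = 0b0111, C[1] = 0b0011, C[2] = 0b1110

C[0]: S = E(K, 0b1010) = 0b0101; 0b0010 ⊕ 0b0101 = 0b0111.
C[1]: S = E(K, 0b0101) = 0b0000; 0b0011 ⊕ 0b0000 = 0b0011.
C[2]: S = E(K, 0b0000) = 0b1011; 0b0101 ⊕ 0b1011 = 0b1110.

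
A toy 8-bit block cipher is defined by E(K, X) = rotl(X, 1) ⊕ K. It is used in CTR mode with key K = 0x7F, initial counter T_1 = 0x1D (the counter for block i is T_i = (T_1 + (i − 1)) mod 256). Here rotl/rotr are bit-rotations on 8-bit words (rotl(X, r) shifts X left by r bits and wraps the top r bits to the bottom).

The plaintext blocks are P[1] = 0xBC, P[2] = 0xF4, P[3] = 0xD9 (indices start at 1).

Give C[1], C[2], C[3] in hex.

C[1] = 0xF9, C[2] = 0xB7, C[3] = 0x98

CTR encryption: S_i = E(K, T_i) where T_i is the counter for block i; C_i = P_i ⊕ S_i.
C[1]: T = 0x1D, S = E(K, T) = 0x45; 0xBC ⊕ 0x45 = 0xF9.
C[2]: T = 0x1E, S = E(K, T) = 0x43; 0xF4 ⊕ 0x43 = 0xB7.
C[3]: T = 0x1F, S = E(K, T) = 0x41; 0xD9 ⊕ 0x41 = 0x98.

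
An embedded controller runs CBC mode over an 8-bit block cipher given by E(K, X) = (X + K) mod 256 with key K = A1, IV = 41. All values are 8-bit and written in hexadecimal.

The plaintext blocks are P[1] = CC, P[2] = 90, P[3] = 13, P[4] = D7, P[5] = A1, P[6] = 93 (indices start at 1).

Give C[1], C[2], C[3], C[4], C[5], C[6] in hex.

CBC encryption: C_i = E(K, P_i ⊕ C_{i−1}), with C_{0} = IV.
C[1]: P[1] ⊕ 41 = 8D; E(K, 8D) = 2E.
C[2]: P[2] ⊕ 2E = BE; E(K, BE) = 5F.
C[3]: P[3] ⊕ 5F = 4C; E(K, 4C) = ED.
C[4]: P[4] ⊕ ED = 3A; E(K, 3A) = DB.
C[5]: P[5] ⊕ DB = 7A; E(K, 7A) = 1B.
C[6]: P[6] ⊕ 1B = 88; E(K, 88) = 29.

C[1] = 2E, C[2] = 5F, C[3] = ED, C[4] = DB, C[5] = 1B, C[6] = 29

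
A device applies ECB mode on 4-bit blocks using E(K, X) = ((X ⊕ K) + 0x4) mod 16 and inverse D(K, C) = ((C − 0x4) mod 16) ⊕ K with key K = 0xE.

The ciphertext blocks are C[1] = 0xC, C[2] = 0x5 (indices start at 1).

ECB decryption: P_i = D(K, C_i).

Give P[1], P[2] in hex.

P[1] = 0x6, P[2] = 0xF

P[1]: D(K, 0xC) = 0x6.
P[2]: D(K, 0x5) = 0xF.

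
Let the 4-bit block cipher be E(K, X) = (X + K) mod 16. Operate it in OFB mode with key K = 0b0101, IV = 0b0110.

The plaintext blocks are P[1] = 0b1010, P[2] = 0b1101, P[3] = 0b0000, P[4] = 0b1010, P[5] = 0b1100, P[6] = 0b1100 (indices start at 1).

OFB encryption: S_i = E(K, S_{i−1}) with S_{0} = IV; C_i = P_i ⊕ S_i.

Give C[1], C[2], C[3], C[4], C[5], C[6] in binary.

C[1] = 0b0001, C[2] = 0b1101, C[3] = 0b0101, C[4] = 0b0000, C[5] = 0b0011, C[6] = 0b1000

C[1]: S = E(K, 0b0110) = 0b1011; 0b1010 ⊕ 0b1011 = 0b0001.
C[2]: S = E(K, 0b1011) = 0b0000; 0b1101 ⊕ 0b0000 = 0b1101.
C[3]: S = E(K, 0b0000) = 0b0101; 0b0000 ⊕ 0b0101 = 0b0101.
C[4]: S = E(K, 0b0101) = 0b1010; 0b1010 ⊕ 0b1010 = 0b0000.
C[5]: S = E(K, 0b1010) = 0b1111; 0b1100 ⊕ 0b1111 = 0b0011.
C[6]: S = E(K, 0b1111) = 0b0100; 0b1100 ⊕ 0b0100 = 0b1000.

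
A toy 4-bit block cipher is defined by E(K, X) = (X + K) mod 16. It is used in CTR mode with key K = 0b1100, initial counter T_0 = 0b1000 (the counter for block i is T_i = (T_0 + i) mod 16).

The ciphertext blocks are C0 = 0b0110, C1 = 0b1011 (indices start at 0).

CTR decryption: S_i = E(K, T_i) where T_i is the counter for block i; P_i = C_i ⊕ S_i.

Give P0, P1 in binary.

P0 = 0b0010, P1 = 0b1110

P0: T = 0b1000, S = E(K, T) = 0b0100; 0b0110 ⊕ 0b0100 = 0b0010.
P1: T = 0b1001, S = E(K, T) = 0b0101; 0b1011 ⊕ 0b0101 = 0b1110.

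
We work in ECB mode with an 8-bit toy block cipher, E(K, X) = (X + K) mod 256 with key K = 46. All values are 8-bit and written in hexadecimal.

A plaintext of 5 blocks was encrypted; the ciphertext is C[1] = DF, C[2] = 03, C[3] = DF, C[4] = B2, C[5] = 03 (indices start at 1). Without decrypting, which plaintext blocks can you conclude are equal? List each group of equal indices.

ECB encrypts each block independently with the same key, so equal ciphertext blocks imply equal plaintext blocks.
C[1] = C[3] = DF, so P[1] = P[3].
C[2] = C[5] = 03, so P[2] = P[5].

P[1] = P[3]; P[2] = P[5]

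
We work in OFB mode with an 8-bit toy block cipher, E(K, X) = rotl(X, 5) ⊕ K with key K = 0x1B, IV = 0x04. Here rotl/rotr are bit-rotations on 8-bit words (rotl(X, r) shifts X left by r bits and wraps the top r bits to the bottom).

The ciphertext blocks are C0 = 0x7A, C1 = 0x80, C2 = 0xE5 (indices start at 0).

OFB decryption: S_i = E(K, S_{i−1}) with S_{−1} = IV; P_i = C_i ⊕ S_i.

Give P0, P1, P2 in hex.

P0 = 0xE1, P1 = 0xE8, P2 = 0xF3

P0: S = E(K, 0x04) = 0x9B; 0x7A ⊕ 0x9B = 0xE1.
P1: S = E(K, 0x9B) = 0x68; 0x80 ⊕ 0x68 = 0xE8.
P2: S = E(K, 0x68) = 0x16; 0xE5 ⊕ 0x16 = 0xF3.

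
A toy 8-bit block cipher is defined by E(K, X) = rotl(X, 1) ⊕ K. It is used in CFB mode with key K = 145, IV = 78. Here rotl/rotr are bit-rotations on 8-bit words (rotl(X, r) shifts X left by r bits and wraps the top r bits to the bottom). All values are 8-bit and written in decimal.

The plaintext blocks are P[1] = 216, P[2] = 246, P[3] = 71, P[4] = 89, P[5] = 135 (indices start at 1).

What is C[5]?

C[5] = 186

CFB encryption: C_i = P_i ⊕ E(K, C_{i−1}), with C_{0} = IV.
C[1]: E(K, 78) = 13; 216 ⊕ 13 = 213.
C[2]: E(K, 213) = 58; 246 ⊕ 58 = 204.
C[3]: E(K, 204) = 8; 71 ⊕ 8 = 79.
C[4]: E(K, 79) = 15; 89 ⊕ 15 = 86.
C[5]: E(K, 86) = 61; 135 ⊕ 61 = 186.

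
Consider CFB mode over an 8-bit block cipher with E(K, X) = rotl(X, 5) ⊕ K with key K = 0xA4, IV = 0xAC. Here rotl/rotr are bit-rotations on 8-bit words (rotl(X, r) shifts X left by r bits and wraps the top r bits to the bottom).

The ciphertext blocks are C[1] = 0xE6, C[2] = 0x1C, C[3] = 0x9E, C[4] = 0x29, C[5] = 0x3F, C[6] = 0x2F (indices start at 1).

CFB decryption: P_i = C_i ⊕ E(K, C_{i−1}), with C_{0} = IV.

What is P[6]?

P[6]: E(K, 0x3F) = 0x43; 0x2F ⊕ 0x43 = 0x6C.

P[6] = 0x6C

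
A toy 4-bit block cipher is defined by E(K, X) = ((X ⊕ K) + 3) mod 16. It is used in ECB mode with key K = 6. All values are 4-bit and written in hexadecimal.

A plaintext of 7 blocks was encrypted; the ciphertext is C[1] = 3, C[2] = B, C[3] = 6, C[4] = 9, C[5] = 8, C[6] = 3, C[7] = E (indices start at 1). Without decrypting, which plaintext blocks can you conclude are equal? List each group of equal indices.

P[1] = P[6]

ECB encrypts each block independently with the same key, so equal ciphertext blocks imply equal plaintext blocks.
C[1] = C[6] = 3, so P[1] = P[6].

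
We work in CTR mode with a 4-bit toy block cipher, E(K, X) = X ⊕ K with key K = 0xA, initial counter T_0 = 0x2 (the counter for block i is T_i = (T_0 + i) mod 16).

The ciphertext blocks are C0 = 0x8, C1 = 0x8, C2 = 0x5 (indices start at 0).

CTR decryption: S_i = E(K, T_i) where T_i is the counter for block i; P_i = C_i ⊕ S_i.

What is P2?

P2 = 0xB

P2: T = 0x4, S = E(K, T) = 0xE; 0x5 ⊕ 0xE = 0xB.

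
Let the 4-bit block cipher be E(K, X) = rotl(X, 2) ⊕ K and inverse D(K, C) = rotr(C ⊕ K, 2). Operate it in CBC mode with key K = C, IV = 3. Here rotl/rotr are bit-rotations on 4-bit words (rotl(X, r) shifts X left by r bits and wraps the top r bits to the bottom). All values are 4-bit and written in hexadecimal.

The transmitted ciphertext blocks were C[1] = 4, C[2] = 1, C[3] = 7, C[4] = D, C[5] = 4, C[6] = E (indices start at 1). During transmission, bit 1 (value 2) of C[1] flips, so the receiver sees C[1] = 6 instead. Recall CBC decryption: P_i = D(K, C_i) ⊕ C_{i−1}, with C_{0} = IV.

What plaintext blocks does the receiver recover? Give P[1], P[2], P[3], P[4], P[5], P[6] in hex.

Only C[1] changed, to 6. In CBC, a change in C_i garbles P_i and flips the same bit in P_{i+1}. Decrypting the received ciphertext:
P[1]: D(K, 6) = A; A ⊕ 3 = 9.
P[2]: D(K, 1) = 7; 7 ⊕ 6 = 1.
P[3]: D(K, 7) = E; E ⊕ 1 = F.
P[4]: D(K, D) = 4; 4 ⊕ 7 = 3.
P[5]: D(K, 4) = 2; 2 ⊕ D = F.
P[6]: D(K, E) = 8; 8 ⊕ 4 = C.
Blocks that differ from the original plaintext: P[1], P[2].

P[1] = 9, P[2] = 1, P[3] = F, P[4] = 3, P[5] = F, P[6] = C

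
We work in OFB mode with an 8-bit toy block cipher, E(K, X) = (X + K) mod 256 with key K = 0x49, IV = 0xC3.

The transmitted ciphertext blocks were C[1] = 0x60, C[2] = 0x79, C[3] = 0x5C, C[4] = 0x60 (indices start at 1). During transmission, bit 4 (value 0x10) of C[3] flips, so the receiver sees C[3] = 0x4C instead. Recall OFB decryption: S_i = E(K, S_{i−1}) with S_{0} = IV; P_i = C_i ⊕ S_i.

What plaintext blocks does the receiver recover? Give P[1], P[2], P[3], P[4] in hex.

P[1] = 0x6C, P[2] = 0x2C, P[3] = 0xD2, P[4] = 0x87

Only C[3] changed, to 0x4C. In OFB, a change in C_i flips the same bit in P_i only; the keystream is unaffected. Decrypting the received ciphertext:
P[1]: S = E(K, 0xC3) = 0x0C; 0x60 ⊕ 0x0C = 0x6C.
P[2]: S = E(K, 0x0C) = 0x55; 0x79 ⊕ 0x55 = 0x2C.
P[3]: S = E(K, 0x55) = 0x9E; 0x4C ⊕ 0x9E = 0xD2.
P[4]: S = E(K, 0x9E) = 0xE7; 0x60 ⊕ 0xE7 = 0x87.
Blocks that differ from the original plaintext: P[3].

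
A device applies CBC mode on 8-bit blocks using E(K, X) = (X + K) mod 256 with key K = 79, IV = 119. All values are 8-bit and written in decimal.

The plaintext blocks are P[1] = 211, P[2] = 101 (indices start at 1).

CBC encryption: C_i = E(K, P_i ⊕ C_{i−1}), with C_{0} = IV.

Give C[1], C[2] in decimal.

C[1]: P[1] ⊕ 119 = 164; E(K, 164) = 243.
C[2]: P[2] ⊕ 243 = 150; E(K, 150) = 229.

C[1] = 243, C[2] = 229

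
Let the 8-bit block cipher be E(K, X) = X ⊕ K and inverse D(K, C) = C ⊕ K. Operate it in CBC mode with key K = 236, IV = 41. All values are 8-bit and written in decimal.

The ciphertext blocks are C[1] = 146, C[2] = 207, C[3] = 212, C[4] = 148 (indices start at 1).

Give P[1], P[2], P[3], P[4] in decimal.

P[1] = 87, P[2] = 177, P[3] = 247, P[4] = 172

CBC decryption: P_i = D(K, C_i) ⊕ C_{i−1}, with C_{0} = IV.
P[1]: D(K, 146) = 126; 126 ⊕ 41 = 87.
P[2]: D(K, 207) = 35; 35 ⊕ 146 = 177.
P[3]: D(K, 212) = 56; 56 ⊕ 207 = 247.
P[4]: D(K, 148) = 120; 120 ⊕ 212 = 172.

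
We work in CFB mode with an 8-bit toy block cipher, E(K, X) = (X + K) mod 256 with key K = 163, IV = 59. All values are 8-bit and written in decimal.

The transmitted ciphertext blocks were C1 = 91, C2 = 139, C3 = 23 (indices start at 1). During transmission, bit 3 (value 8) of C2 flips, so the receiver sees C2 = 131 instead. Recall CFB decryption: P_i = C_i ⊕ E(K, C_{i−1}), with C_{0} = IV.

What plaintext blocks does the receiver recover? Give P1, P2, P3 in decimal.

Only C2 changed, to 131. In CFB, a change in C_i flips the same bit in P_i and garbles P_{i+1}. Decrypting the received ciphertext:
P1: E(K, 59) = 222; 91 ⊕ 222 = 133.
P2: E(K, 91) = 254; 131 ⊕ 254 = 125.
P3: E(K, 131) = 38; 23 ⊕ 38 = 49.
Blocks that differ from the original plaintext: P2, P3.

P1 = 133, P2 = 125, P3 = 49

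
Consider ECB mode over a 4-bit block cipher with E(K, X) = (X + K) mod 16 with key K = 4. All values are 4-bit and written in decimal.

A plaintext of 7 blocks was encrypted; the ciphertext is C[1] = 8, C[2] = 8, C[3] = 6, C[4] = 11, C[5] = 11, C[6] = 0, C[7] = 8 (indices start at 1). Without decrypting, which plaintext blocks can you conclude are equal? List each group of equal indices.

P[1] = P[2] = P[7]; P[4] = P[5]

ECB encrypts each block independently with the same key, so equal ciphertext blocks imply equal plaintext blocks.
C[1] = C[2] = C[7] = 8, so P[1] = P[2] = P[7].
C[4] = C[5] = 11, so P[4] = P[5].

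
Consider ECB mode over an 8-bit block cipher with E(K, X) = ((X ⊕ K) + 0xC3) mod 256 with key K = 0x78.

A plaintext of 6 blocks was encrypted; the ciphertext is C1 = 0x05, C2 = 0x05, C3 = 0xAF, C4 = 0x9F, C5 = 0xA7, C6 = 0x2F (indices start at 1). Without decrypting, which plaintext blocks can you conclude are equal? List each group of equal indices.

ECB encrypts each block independently with the same key, so equal ciphertext blocks imply equal plaintext blocks.
C1 = C2 = 0x05, so P1 = P2.

P1 = P2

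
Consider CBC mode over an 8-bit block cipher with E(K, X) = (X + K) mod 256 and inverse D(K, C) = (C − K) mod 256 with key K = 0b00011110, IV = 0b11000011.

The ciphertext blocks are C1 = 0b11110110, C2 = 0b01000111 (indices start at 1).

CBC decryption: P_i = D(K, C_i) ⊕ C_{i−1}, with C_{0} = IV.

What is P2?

P2 = 0b11011111

P2: D(K, 0b01000111) = 0b00101001; 0b00101001 ⊕ 0b11110110 = 0b11011111.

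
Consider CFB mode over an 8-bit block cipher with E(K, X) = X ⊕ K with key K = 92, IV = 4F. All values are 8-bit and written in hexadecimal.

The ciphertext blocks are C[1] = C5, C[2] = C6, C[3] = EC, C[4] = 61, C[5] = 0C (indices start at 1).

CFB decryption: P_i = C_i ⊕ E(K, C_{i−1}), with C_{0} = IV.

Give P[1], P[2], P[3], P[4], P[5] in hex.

P[1] = 18, P[2] = 91, P[3] = B8, P[4] = 1F, P[5] = FF

P[1]: E(K, 4F) = DD; C5 ⊕ DD = 18.
P[2]: E(K, C5) = 57; C6 ⊕ 57 = 91.
P[3]: E(K, C6) = 54; EC ⊕ 54 = B8.
P[4]: E(K, EC) = 7E; 61 ⊕ 7E = 1F.
P[5]: E(K, 61) = F3; 0C ⊕ F3 = FF.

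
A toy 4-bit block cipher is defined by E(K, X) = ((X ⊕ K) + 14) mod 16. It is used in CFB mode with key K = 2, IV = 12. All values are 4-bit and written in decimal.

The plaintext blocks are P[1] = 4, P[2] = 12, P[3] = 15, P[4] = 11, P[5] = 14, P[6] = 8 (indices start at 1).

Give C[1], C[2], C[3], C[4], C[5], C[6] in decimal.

C[1] = 8, C[2] = 4, C[3] = 11, C[4] = 12, C[5] = 2, C[6] = 6

CFB encryption: C_i = P_i ⊕ E(K, C_{i−1}), with C_{0} = IV.
C[1]: E(K, 12) = 12; 4 ⊕ 12 = 8.
C[2]: E(K, 8) = 8; 12 ⊕ 8 = 4.
C[3]: E(K, 4) = 4; 15 ⊕ 4 = 11.
C[4]: E(K, 11) = 7; 11 ⊕ 7 = 12.
C[5]: E(K, 12) = 12; 14 ⊕ 12 = 2.
C[6]: E(K, 2) = 14; 8 ⊕ 14 = 6.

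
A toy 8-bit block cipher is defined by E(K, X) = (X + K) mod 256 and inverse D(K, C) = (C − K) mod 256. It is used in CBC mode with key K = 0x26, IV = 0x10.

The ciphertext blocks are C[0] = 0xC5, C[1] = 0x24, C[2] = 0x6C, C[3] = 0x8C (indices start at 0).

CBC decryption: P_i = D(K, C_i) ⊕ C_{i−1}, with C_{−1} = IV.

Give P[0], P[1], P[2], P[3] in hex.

P[0]: D(K, 0xC5) = 0x9F; 0x9F ⊕ 0x10 = 0x8F.
P[1]: D(K, 0x24) = 0xFE; 0xFE ⊕ 0xC5 = 0x3B.
P[2]: D(K, 0x6C) = 0x46; 0x46 ⊕ 0x24 = 0x62.
P[3]: D(K, 0x8C) = 0x66; 0x66 ⊕ 0x6C = 0x0A.

P[0] = 0x8F, P[1] = 0x3B, P[2] = 0x62, P[3] = 0x0A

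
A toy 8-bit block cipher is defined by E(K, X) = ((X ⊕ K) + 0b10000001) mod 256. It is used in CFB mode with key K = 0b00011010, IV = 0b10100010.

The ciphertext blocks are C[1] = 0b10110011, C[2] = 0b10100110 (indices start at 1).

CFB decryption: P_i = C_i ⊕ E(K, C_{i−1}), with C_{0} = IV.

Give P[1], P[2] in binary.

P[1] = 0b10001010, P[2] = 0b10001100

P[1]: E(K, 0b10100010) = 0b00111001; 0b10110011 ⊕ 0b00111001 = 0b10001010.
P[2]: E(K, 0b10110011) = 0b00101010; 0b10100110 ⊕ 0b00101010 = 0b10001100.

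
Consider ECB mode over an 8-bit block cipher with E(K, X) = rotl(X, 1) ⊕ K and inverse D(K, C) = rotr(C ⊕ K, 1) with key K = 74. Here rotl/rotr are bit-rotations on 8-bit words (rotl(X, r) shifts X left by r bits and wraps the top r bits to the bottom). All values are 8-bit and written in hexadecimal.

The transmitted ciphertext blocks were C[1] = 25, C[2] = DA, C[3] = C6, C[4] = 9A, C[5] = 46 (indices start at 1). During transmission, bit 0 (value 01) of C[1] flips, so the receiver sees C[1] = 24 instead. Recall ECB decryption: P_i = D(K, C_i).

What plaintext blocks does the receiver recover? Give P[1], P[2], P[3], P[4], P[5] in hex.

Only C[1] changed, to 24. In ECB, a change in C_i affects only P_i. Decrypting the received ciphertext:
P[1]: D(K, 24) = 28.
P[2]: D(K, DA) = 57.
P[3]: D(K, C6) = 59.
P[4]: D(K, 9A) = 77.
P[5]: D(K, 46) = 19.
Blocks that differ from the original plaintext: P[1].

P[1] = 28, P[2] = 57, P[3] = 59, P[4] = 77, P[5] = 19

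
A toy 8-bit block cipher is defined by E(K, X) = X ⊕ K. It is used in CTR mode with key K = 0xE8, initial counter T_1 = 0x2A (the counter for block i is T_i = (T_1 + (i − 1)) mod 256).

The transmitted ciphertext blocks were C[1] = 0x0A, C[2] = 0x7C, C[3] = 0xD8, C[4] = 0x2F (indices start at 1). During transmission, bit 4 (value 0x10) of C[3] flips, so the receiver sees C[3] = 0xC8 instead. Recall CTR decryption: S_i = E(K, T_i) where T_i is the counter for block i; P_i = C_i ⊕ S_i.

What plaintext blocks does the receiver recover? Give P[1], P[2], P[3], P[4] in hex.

P[1] = 0xC8, P[2] = 0xBF, P[3] = 0x0C, P[4] = 0xEA

Only C[3] changed, to 0xC8. In CTR, a change in C_i flips the same bit in P_i only; the keystream is unaffected. Decrypting the received ciphertext:
P[1]: T = 0x2A, S = E(K, T) = 0xC2; 0x0A ⊕ 0xC2 = 0xC8.
P[2]: T = 0x2B, S = E(K, T) = 0xC3; 0x7C ⊕ 0xC3 = 0xBF.
P[3]: T = 0x2C, S = E(K, T) = 0xC4; 0xC8 ⊕ 0xC4 = 0x0C.
P[4]: T = 0x2D, S = E(K, T) = 0xC5; 0x2F ⊕ 0xC5 = 0xEA.
Blocks that differ from the original plaintext: P[3].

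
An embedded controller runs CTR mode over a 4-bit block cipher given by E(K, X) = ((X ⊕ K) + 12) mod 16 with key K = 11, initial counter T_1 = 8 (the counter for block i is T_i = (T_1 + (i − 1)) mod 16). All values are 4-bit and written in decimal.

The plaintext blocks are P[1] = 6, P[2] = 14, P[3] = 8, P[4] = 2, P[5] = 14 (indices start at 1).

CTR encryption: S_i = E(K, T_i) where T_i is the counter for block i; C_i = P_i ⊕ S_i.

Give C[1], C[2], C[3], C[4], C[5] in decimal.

C[1] = 9, C[2] = 0, C[3] = 5, C[4] = 14, C[5] = 13

C[1]: T = 8, S = E(K, T) = 15; 6 ⊕ 15 = 9.
C[2]: T = 9, S = E(K, T) = 14; 14 ⊕ 14 = 0.
C[3]: T = 10, S = E(K, T) = 13; 8 ⊕ 13 = 5.
C[4]: T = 11, S = E(K, T) = 12; 2 ⊕ 12 = 14.
C[5]: T = 12, S = E(K, T) = 3; 14 ⊕ 3 = 13.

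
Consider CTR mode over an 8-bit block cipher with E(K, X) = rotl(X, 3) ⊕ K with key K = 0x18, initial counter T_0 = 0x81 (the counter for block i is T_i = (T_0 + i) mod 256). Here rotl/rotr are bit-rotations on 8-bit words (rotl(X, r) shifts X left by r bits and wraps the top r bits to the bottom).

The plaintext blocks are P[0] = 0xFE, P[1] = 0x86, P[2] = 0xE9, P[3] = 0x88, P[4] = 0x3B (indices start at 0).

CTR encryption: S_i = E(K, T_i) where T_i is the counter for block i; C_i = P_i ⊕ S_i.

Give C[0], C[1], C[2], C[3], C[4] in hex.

C[0] = 0xEA, C[1] = 0x8A, C[2] = 0xED, C[3] = 0xB4, C[4] = 0x0F

C[0]: T = 0x81, S = E(K, T) = 0x14; 0xFE ⊕ 0x14 = 0xEA.
C[1]: T = 0x82, S = E(K, T) = 0x0C; 0x86 ⊕ 0x0C = 0x8A.
C[2]: T = 0x83, S = E(K, T) = 0x04; 0xE9 ⊕ 0x04 = 0xED.
C[3]: T = 0x84, S = E(K, T) = 0x3C; 0x88 ⊕ 0x3C = 0xB4.
C[4]: T = 0x85, S = E(K, T) = 0x34; 0x3B ⊕ 0x34 = 0x0F.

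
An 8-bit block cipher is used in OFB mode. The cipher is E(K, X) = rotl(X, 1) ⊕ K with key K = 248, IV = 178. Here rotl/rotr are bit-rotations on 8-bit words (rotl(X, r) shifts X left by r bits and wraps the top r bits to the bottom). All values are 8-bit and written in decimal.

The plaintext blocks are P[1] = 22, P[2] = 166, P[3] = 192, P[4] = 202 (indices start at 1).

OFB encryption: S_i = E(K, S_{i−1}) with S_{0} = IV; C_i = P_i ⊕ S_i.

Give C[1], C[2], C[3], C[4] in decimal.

C[1] = 139, C[2] = 101, C[3] = 191, C[4] = 204

C[1]: S = E(K, 178) = 157; 22 ⊕ 157 = 139.
C[2]: S = E(K, 157) = 195; 166 ⊕ 195 = 101.
C[3]: S = E(K, 195) = 127; 192 ⊕ 127 = 191.
C[4]: S = E(K, 127) = 6; 202 ⊕ 6 = 204.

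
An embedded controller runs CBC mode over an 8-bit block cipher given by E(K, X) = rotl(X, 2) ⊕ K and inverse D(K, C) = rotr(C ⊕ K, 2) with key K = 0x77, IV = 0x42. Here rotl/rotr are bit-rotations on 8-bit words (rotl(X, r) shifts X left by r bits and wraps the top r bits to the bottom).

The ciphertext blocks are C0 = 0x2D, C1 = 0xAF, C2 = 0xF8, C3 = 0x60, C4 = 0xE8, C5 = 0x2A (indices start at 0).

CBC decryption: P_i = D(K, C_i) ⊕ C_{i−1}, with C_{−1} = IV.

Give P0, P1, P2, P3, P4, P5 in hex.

P0 = 0xD4, P1 = 0x1B, P2 = 0x4C, P3 = 0x3D, P4 = 0x87, P5 = 0xBF

P0: D(K, 0x2D) = 0x96; 0x96 ⊕ 0x42 = 0xD4.
P1: D(K, 0xAF) = 0x36; 0x36 ⊕ 0x2D = 0x1B.
P2: D(K, 0xF8) = 0xE3; 0xE3 ⊕ 0xAF = 0x4C.
P3: D(K, 0x60) = 0xC5; 0xC5 ⊕ 0xF8 = 0x3D.
P4: D(K, 0xE8) = 0xE7; 0xE7 ⊕ 0x60 = 0x87.
P5: D(K, 0x2A) = 0x57; 0x57 ⊕ 0xE8 = 0xBF.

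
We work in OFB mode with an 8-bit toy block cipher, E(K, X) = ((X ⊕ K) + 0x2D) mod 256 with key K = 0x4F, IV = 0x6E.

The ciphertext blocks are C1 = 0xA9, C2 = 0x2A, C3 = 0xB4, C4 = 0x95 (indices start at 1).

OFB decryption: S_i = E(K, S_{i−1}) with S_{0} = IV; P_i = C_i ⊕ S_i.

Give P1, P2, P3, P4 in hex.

P1: S = E(K, 0x6E) = 0x4E; 0xA9 ⊕ 0x4E = 0xE7.
P2: S = E(K, 0x4E) = 0x2E; 0x2A ⊕ 0x2E = 0x04.
P3: S = E(K, 0x2E) = 0x8E; 0xB4 ⊕ 0x8E = 0x3A.
P4: S = E(K, 0x8E) = 0xEE; 0x95 ⊕ 0xEE = 0x7B.

P1 = 0xE7, P2 = 0x04, P3 = 0x3A, P4 = 0x7B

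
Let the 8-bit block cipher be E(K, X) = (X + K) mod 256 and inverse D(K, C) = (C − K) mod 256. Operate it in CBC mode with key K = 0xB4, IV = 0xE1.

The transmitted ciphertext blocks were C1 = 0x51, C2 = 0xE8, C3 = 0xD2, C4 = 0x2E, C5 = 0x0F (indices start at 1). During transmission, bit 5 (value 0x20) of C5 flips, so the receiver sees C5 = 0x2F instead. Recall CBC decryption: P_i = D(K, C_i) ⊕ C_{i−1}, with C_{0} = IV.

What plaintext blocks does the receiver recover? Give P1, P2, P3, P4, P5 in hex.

Only C5 changed, to 0x2F. In CBC, a change in C_i garbles P_i and flips the same bit in P_{i+1}. Decrypting the received ciphertext:
P1: D(K, 0x51) = 0x9D; 0x9D ⊕ 0xE1 = 0x7C.
P2: D(K, 0xE8) = 0x34; 0x34 ⊕ 0x51 = 0x65.
P3: D(K, 0xD2) = 0x1E; 0x1E ⊕ 0xE8 = 0xF6.
P4: D(K, 0x2E) = 0x7A; 0x7A ⊕ 0xD2 = 0xA8.
P5: D(K, 0x2F) = 0x7B; 0x7B ⊕ 0x2E = 0x55.
Blocks that differ from the original plaintext: P5.

P1 = 0x7C, P2 = 0x65, P3 = 0xF6, P4 = 0xA8, P5 = 0x55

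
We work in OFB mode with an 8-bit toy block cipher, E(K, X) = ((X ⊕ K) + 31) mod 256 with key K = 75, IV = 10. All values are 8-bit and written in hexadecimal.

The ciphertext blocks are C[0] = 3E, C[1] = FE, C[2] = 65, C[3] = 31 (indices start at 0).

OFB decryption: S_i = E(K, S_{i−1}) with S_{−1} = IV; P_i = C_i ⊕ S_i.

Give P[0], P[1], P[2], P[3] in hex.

P[0]: S = E(K, 10) = 96; 3E ⊕ 96 = A8.
P[1]: S = E(K, 96) = 14; FE ⊕ 14 = EA.
P[2]: S = E(K, 14) = 92; 65 ⊕ 92 = F7.
P[3]: S = E(K, 92) = 18; 31 ⊕ 18 = 29.

P[0] = A8, P[1] = EA, P[2] = F7, P[3] = 29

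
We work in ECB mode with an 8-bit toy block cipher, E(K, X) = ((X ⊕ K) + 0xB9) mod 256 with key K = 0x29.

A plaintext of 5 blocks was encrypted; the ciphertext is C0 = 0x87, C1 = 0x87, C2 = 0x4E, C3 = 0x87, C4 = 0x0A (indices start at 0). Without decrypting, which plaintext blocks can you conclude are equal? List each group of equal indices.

P0 = P1 = P3

ECB encrypts each block independently with the same key, so equal ciphertext blocks imply equal plaintext blocks.
C0 = C1 = C3 = 0x87, so P0 = P1 = P3.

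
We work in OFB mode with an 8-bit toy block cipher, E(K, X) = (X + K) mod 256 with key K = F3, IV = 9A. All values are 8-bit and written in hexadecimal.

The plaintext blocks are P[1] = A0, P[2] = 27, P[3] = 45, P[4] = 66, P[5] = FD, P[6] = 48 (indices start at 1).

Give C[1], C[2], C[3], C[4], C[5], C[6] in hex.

C[1] = 2D, C[2] = A7, C[3] = 36, C[4] = 00, C[5] = A4, C[6] = 04

OFB encryption: S_i = E(K, S_{i−1}) with S_{0} = IV; C_i = P_i ⊕ S_i.
C[1]: S = E(K, 9A) = 8D; A0 ⊕ 8D = 2D.
C[2]: S = E(K, 8D) = 80; 27 ⊕ 80 = A7.
C[3]: S = E(K, 80) = 73; 45 ⊕ 73 = 36.
C[4]: S = E(K, 73) = 66; 66 ⊕ 66 = 00.
C[5]: S = E(K, 66) = 59; FD ⊕ 59 = A4.
C[6]: S = E(K, 59) = 4C; 48 ⊕ 4C = 04.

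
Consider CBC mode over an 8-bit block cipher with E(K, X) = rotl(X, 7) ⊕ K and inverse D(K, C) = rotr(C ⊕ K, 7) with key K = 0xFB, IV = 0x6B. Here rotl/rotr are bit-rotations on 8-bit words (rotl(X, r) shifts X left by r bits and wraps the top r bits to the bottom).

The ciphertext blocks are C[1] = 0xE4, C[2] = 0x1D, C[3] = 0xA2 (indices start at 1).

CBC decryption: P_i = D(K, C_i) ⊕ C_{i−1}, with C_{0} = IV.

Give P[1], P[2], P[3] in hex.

P[1] = 0x55, P[2] = 0x29, P[3] = 0xAF

P[1]: D(K, 0xE4) = 0x3E; 0x3E ⊕ 0x6B = 0x55.
P[2]: D(K, 0x1D) = 0xCD; 0xCD ⊕ 0xE4 = 0x29.
P[3]: D(K, 0xA2) = 0xB2; 0xB2 ⊕ 0x1D = 0xAF.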